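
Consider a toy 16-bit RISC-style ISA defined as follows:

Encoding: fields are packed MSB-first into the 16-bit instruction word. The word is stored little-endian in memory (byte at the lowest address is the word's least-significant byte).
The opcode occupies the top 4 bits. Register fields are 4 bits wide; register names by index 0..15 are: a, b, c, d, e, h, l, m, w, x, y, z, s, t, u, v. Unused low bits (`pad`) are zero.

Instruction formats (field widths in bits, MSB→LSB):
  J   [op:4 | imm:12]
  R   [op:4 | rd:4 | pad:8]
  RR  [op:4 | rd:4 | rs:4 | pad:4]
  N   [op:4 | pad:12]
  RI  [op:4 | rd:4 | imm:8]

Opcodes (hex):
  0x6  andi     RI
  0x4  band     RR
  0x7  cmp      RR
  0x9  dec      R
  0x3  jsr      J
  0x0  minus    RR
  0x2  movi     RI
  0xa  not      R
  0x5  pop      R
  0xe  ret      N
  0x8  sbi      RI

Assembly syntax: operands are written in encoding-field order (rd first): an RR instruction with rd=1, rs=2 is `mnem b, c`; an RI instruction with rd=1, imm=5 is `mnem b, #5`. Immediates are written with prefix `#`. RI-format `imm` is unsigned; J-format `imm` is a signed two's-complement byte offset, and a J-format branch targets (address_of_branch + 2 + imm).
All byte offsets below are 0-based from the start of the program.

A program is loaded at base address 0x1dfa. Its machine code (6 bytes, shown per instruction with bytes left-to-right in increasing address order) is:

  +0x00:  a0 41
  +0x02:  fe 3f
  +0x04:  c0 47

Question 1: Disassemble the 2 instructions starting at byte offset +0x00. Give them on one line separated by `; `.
off 0x00: read a0 41 as little → 0x41a0
  opcode bits[15:12]=0x4: band/RR
  rd@[11:8]=0x1 ⇒ b
  rs@[7:4]=0xa ⇒ y
off 0x02: read fe 3f as little → 0x3ffe
  opcode bits[15:12]=0x3: jsr/J
  imm@[11:0]=0xffe (s12→-2) ⇒ #-2

band b, y; jsr #-2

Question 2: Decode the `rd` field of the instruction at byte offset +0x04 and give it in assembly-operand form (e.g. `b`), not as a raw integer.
m

[04] c0 47 → 0x47c0
  op=0x47c0>>12=0x4 ⇒ band (RR)
  rd@[11:8]=0x7 ⇒ m
  rs@[7:4]=0xc ⇒ s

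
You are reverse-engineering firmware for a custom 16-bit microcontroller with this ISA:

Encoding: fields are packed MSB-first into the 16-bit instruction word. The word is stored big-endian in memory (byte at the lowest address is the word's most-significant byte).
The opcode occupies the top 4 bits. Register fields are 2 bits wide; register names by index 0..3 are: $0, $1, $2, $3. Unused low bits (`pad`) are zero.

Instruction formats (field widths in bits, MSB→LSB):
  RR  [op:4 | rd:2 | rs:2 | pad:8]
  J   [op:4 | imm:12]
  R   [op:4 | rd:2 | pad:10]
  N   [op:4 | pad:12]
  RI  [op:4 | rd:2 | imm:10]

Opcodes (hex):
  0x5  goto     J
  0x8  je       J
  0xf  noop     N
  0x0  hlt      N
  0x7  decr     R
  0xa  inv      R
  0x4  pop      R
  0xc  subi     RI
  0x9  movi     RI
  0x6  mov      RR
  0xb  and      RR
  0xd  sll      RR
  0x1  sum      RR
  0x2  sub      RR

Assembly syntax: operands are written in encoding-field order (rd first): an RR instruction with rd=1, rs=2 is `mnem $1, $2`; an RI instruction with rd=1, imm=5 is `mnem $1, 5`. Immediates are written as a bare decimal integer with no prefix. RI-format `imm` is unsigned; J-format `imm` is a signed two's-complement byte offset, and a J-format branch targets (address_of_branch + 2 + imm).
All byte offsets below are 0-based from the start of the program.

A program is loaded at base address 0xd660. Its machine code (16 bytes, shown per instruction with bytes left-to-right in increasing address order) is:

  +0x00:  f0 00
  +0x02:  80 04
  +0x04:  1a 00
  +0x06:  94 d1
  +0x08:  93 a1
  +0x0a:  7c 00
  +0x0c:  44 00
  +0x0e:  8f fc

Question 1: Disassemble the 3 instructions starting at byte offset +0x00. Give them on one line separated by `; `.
noop; je 4; sum $2, $2

+0x00: f0 00 ⇒ word 0xf000 (big)
  opcode bits[15:12]=0xf: noop/N
+0x02: 80 04 ⇒ word 0x8004 (big)
  opcode bits[15:12]=0x8: je/J
  imm@[11:0]=0x4 ⇒ 4
+0x04: 1a 00 ⇒ word 0x1a00 (big)
  opcode bits[15:12]=0x1: sum/RR
  rd@[11:10]=0x2 ⇒ $2
  rs@[9:8]=0x2 ⇒ $2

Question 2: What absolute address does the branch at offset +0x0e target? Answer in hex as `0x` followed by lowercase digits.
[0e] 8f fc → 0x8ffc
  opcode bits[15:12]=0x8: je/J
  imm@[11:0]=0xffc (s12→-4) ⇒ -4
  target = base 0xd660 + off 0x0e + 2 + imm -4 = 0xd66c

0xd66c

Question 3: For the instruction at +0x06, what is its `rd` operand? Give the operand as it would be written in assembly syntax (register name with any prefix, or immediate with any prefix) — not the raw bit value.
$1

+0x06: 94 d1 ⇒ word 0x94d1 (big)
  opcode bits[15:12]=0x9: movi/RI
  rd@[11:10]=0x1 ⇒ $1
  imm@[9:0]=0xd1 ⇒ 209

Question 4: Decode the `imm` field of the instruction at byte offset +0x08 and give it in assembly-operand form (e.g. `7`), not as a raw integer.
+0x08: 93 a1 ⇒ word 0x93a1 (big)
  op=0x93a1>>12=0x9 ⇒ movi (RI)
  rd@[11:10]=0x0 ⇒ $0
  imm@[9:0]=0x3a1 ⇒ 929

929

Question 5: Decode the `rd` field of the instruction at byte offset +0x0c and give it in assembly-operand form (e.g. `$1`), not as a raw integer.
$1

off 0x0c: read 44 00 as big → 0x4400
  opcode bits[15:12]=0x4: pop/R
  [11:10] rd=1 = $1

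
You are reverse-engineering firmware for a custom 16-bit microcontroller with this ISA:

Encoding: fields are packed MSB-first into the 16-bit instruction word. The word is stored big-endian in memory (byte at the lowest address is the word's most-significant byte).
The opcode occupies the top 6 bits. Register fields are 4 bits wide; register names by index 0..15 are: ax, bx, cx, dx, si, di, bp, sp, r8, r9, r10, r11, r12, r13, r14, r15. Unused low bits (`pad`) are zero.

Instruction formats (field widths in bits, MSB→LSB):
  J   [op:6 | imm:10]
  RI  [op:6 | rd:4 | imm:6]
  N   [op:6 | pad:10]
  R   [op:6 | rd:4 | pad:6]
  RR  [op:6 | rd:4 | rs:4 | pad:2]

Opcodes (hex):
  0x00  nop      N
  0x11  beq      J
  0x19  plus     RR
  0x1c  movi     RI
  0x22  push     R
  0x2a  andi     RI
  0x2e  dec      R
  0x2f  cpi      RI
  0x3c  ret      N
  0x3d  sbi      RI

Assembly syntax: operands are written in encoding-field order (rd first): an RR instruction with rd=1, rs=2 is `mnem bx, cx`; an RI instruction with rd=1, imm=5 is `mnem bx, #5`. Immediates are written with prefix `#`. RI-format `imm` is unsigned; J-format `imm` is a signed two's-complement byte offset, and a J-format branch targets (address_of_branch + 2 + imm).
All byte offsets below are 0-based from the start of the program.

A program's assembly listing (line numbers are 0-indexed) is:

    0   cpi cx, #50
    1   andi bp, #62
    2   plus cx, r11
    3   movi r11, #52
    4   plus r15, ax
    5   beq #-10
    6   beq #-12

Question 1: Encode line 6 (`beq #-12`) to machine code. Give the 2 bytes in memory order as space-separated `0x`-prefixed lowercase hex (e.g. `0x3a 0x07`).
6. beq fields op=0x11:6|imm=-12:10 → word 47f4h → 47 f4

0x47 0xf4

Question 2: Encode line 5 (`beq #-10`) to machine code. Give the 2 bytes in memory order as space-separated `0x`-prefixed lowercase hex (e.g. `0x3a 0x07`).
5. beq fields op=0x11:6|imm=-10:10 → word 47f6h → 47 f6

0x47 0xf6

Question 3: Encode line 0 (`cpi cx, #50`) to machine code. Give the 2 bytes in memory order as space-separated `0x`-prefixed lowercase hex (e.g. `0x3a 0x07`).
0. cpi fields op=0x2f:6|rd=2:4|imm=50:6 → word bcb2h → bc b2

0xbc 0xb2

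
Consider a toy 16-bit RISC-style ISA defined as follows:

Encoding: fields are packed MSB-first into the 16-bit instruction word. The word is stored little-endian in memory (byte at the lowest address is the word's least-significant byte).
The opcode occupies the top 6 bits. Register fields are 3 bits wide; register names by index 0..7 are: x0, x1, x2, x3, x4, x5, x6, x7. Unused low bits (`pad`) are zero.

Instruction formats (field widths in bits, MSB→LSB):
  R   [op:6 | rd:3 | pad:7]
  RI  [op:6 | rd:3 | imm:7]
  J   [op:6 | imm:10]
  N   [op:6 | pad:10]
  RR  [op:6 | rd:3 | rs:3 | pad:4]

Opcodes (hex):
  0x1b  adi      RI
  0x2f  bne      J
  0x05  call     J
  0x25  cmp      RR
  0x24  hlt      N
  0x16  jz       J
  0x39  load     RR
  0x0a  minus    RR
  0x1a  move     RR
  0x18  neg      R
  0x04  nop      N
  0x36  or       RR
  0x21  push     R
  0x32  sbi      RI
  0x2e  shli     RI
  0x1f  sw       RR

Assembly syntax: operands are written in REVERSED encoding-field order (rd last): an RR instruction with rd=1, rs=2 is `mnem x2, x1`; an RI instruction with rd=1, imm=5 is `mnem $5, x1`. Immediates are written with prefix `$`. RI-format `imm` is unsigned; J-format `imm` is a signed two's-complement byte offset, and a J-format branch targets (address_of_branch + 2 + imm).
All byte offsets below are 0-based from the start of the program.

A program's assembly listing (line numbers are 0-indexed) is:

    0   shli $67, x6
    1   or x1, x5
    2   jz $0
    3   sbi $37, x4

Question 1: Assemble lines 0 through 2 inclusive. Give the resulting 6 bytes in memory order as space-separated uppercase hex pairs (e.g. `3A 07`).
0. shli fields op=0x2e:6|rd=6:3|imm=67:7 → word bb43h → 43 bb
1. or fields op=0x36:6|rd=5:3|rs=1:3|pad=0:4 → word da90h → 90 da
2. jz fields op=0x16:6|imm=0:10 → word 5800h → 00 58

43 BB 90 DA 00 58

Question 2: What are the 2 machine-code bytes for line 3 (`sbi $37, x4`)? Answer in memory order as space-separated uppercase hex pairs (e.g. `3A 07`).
25 CA

line 3 (sbi): pack op=0x32:6|rd=4:3|imm=37:7 = 0xca25; little→ 25 ca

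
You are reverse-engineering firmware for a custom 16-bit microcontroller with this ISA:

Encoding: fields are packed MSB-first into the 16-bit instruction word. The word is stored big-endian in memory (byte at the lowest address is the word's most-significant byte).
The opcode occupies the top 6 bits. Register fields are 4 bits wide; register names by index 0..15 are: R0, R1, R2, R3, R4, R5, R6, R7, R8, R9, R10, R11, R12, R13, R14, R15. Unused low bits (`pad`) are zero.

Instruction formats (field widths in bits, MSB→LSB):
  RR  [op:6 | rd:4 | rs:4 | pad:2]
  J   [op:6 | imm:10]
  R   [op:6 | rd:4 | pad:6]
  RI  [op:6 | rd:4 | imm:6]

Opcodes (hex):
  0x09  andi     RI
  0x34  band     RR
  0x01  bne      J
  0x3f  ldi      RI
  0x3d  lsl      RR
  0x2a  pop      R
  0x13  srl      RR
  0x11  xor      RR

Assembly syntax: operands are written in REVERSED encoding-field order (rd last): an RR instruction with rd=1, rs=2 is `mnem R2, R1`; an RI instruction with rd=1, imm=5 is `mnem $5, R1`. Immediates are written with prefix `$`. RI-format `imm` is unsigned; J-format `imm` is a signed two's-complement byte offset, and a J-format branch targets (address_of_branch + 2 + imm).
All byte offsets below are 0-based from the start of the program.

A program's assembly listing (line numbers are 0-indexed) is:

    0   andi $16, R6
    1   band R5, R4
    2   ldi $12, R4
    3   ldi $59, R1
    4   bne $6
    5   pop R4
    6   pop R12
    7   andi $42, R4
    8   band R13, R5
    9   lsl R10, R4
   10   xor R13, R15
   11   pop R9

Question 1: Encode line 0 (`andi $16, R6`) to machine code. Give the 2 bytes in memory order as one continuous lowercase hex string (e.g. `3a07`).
2590

L0: andi op=0x9:6|rd=6:4|imm=16:6 ⇒ 0x2590 ⇒ big 25 90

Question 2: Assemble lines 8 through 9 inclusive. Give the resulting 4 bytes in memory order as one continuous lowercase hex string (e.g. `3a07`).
d174f528

8. band fields op=0x34:6|rd=5:4|rs=13:4|pad=0:2 → word d174h → d1 74
9. lsl fields op=0x3d:6|rd=4:4|rs=10:4|pad=0:2 → word f528h → f5 28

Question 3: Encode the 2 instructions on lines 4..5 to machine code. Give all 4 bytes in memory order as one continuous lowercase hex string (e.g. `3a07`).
0406a900

line 4 (bne): pack op=0x1:6|imm=6:10 = 0x0406; big→ 04 06
line 5 (pop): pack op=0x2a:6|rd=4:4|pad=0:6 = 0xa900; big→ a9 00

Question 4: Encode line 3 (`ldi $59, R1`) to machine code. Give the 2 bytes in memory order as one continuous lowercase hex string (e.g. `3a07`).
3. ldi fields op=0x3f:6|rd=1:4|imm=59:6 → word fc7bh → fc 7b

fc7b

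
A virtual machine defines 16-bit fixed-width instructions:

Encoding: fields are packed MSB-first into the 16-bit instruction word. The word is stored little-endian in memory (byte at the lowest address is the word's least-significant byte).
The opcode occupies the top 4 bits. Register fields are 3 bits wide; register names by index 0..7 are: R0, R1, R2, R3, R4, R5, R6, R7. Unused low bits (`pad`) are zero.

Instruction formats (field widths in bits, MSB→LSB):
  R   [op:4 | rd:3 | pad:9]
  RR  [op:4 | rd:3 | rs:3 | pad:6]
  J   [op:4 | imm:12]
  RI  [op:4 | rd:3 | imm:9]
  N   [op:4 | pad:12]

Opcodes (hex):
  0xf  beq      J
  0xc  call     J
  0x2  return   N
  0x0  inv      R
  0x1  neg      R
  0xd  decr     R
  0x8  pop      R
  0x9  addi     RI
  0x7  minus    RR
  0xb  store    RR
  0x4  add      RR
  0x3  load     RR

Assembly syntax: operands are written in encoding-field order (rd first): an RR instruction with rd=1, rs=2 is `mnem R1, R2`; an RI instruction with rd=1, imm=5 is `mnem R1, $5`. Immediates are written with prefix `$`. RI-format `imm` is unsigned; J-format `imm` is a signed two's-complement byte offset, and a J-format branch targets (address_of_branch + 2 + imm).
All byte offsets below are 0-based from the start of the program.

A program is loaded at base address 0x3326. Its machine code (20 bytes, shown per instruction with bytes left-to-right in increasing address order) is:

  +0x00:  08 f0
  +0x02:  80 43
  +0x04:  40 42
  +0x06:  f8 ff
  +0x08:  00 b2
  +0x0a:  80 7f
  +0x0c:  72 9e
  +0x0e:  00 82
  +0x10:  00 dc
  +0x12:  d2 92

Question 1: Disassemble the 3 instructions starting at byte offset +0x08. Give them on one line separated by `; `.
store R1, R0; minus R7, R6; addi R7, $114

@+08  little-endian(00 b2) = 0xb200
  top 4b → 0xb → store [RR]
  rd: (w>>9)&0x7=0x1 → R1
  rs: (w>>6)&0x7=0x0 → R0
@+0a  little-endian(80 7f) = 0x7f80
  top 4b → 0x7 → minus [RR]
  rd: (w>>9)&0x7=0x7 → R7
  rs: (w>>6)&0x7=0x6 → R6
@+0c  little-endian(72 9e) = 0x9e72
  top 4b → 0x9 → addi [RI]
  rd: (w>>9)&0x7=0x7 → R7
  imm: (w>>0)&0x1ff=0x72 → $114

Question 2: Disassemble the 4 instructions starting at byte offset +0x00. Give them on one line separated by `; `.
beq $8; add R1, R6; add R1, R1; beq $-8

+0x00: 08 f0 ⇒ word 0xf008 (little)
  top 4b → 0xf → beq [J]
  imm: (w>>0)&0xfff=0x8 → $8
+0x02: 80 43 ⇒ word 0x4380 (little)
  top 4b → 0x4 → add [RR]
  rd: (w>>9)&0x7=0x1 → R1
  rs: (w>>6)&0x7=0x6 → R6
+0x04: 40 42 ⇒ word 0x4240 (little)
  top 4b → 0x4 → add [RR]
  rd: (w>>9)&0x7=0x1 → R1
  rs: (w>>6)&0x7=0x1 → R1
+0x06: f8 ff ⇒ word 0xfff8 (little)
  top 4b → 0xf → beq [J]
  imm: (w>>0)&0xfff=0xff8 (s12→-8) → $-8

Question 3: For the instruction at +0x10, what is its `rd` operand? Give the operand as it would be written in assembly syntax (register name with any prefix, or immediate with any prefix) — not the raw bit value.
@+10  little-endian(00 dc) = 0xdc00
  opcode bits[15:12]=0xd: decr/R
  [11:9] rd=6 = R6

R6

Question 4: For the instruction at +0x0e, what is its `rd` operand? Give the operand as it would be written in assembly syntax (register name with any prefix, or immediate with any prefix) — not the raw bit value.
R1

+0x0e: 00 82 ⇒ word 0x8200 (little)
  op=0x8200>>12=0x8 ⇒ pop (R)
  [11:9] rd=1 = R1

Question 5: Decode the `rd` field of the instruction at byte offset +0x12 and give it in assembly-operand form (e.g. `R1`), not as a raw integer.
off 0x12: read d2 92 as little → 0x92d2
  opcode bits[15:12]=0x9: addi/RI
  rd: (w>>9)&0x7=0x1 → R1
  imm: (w>>0)&0x1ff=0xd2 → $210

R1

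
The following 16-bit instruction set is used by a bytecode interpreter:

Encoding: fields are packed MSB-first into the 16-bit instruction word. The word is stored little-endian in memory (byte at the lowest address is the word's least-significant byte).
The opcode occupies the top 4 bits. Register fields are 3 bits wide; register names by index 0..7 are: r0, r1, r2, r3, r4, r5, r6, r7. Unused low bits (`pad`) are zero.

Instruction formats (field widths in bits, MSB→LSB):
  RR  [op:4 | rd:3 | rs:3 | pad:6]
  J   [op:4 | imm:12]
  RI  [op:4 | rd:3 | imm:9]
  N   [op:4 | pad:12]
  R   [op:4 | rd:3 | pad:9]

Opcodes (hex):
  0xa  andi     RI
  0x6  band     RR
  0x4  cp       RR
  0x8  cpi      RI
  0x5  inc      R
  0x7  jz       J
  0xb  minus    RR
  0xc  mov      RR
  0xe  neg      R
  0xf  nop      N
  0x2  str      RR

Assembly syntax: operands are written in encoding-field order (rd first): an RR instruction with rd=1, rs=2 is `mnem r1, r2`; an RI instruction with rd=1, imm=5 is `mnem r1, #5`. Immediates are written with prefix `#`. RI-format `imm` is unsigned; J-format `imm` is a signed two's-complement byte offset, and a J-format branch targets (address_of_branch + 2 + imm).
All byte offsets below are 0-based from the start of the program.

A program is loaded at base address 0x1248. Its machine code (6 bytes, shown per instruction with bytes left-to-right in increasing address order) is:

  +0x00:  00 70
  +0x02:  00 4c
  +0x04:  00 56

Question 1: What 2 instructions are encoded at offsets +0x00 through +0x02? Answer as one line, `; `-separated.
+0x00: 00 70 ⇒ word 0x7000 (little)
  top 4b → 0x7 → jz [J]
  imm: (w>>0)&0xfff=0x0 → #0
+0x02: 00 4c ⇒ word 0x4c00 (little)
  top 4b → 0x4 → cp [RR]
  rd: (w>>9)&0x7=0x6 → r6
  rs: (w>>6)&0x7=0x0 → r0

jz #0; cp r6, r0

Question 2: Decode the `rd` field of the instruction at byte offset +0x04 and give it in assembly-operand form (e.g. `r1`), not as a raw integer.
r3

@+04  little-endian(00 56) = 0x5600
  opcode bits[15:12]=0x5: inc/R
  rd: (w>>9)&0x7=0x3 → r3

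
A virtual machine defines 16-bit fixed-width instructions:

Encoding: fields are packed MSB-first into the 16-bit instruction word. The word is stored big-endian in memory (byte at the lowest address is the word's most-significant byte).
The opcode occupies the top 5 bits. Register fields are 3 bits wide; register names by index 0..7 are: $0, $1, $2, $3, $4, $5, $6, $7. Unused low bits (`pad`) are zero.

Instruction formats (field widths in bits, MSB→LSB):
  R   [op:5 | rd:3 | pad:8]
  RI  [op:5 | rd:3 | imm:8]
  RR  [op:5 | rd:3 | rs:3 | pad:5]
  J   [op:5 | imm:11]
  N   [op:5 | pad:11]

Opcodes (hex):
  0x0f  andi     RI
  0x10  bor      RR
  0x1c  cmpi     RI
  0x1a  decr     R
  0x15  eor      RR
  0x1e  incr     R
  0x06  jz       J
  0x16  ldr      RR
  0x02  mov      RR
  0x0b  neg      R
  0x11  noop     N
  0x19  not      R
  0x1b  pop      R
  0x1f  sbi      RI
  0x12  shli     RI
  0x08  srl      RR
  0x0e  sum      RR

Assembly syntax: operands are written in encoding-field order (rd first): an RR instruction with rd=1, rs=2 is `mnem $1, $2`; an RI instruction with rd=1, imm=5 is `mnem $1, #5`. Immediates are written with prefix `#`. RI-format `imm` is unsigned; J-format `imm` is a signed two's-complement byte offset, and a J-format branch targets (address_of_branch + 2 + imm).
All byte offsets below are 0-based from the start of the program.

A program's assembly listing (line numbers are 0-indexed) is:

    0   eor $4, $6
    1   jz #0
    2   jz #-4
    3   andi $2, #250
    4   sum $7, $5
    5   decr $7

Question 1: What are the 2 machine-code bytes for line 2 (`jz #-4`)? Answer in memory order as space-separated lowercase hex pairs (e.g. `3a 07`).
37 fc

2. jz fields op=0x6:5|imm=-4:11 → word 37fch → 37 fc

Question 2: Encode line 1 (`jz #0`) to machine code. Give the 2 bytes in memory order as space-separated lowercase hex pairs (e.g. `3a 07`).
30 00

line 1 (jz): pack op=0x6:5|imm=0:11 = 0x3000; big→ 30 00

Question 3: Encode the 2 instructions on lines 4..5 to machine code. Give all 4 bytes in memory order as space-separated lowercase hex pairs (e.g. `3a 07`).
line 4 (sum): pack op=0xe:5|rd=7:3|rs=5:3|pad=0:5 = 0x77a0; big→ 77 a0
line 5 (decr): pack op=0x1a:5|rd=7:3|pad=0:8 = 0xd700; big→ d7 00

77 a0 d7 00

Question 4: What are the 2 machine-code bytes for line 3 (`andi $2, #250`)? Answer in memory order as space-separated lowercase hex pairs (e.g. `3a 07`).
3. andi fields op=0xf:5|rd=2:3|imm=250:8 → word 7afah → 7a fa

7a fa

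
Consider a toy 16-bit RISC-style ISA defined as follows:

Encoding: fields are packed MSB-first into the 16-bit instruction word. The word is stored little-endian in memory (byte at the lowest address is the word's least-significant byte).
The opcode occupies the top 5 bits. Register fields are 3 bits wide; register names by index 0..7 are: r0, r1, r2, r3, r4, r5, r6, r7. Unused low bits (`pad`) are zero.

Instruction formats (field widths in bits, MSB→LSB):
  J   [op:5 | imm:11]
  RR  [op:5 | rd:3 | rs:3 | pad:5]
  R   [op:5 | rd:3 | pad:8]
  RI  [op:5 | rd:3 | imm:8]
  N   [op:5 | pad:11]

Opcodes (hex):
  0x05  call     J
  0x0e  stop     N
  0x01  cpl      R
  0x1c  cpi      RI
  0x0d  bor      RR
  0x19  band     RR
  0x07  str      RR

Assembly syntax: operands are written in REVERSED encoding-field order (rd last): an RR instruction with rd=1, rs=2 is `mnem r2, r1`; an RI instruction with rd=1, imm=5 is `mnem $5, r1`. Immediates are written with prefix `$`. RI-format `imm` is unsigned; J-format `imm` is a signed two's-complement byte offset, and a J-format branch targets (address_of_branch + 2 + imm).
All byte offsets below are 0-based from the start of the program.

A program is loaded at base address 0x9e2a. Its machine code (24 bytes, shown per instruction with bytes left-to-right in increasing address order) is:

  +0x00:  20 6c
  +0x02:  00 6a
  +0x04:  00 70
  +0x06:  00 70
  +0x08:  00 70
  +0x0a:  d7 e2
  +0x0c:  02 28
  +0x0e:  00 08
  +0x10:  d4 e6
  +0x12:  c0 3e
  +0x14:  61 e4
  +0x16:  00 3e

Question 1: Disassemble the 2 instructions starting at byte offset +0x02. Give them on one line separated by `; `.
bor r0, r2; stop

off 0x02: read 00 6a as little → 0x6a00
  op=0x6a00>>11=0xd ⇒ bor (RR)
  [10:8] rd=2 = r2
  [7:5] rs=0 = r0
off 0x04: read 00 70 as little → 0x7000
  op=0x7000>>11=0xe ⇒ stop (N)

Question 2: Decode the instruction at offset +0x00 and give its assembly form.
off 0x00: read 20 6c as little → 0x6c20
  op=0x6c20>>11=0xd ⇒ bor (RR)
  rd@[10:8]=0x4 ⇒ r4
  rs@[7:5]=0x1 ⇒ r1

bor r1, r4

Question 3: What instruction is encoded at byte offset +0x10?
off 0x10: read d4 e6 as little → 0xe6d4
  opcode bits[15:11]=0x1c: cpi/RI
  [10:8] rd=6 = r6
  [7:0] imm=212 = $212

cpi $212, r6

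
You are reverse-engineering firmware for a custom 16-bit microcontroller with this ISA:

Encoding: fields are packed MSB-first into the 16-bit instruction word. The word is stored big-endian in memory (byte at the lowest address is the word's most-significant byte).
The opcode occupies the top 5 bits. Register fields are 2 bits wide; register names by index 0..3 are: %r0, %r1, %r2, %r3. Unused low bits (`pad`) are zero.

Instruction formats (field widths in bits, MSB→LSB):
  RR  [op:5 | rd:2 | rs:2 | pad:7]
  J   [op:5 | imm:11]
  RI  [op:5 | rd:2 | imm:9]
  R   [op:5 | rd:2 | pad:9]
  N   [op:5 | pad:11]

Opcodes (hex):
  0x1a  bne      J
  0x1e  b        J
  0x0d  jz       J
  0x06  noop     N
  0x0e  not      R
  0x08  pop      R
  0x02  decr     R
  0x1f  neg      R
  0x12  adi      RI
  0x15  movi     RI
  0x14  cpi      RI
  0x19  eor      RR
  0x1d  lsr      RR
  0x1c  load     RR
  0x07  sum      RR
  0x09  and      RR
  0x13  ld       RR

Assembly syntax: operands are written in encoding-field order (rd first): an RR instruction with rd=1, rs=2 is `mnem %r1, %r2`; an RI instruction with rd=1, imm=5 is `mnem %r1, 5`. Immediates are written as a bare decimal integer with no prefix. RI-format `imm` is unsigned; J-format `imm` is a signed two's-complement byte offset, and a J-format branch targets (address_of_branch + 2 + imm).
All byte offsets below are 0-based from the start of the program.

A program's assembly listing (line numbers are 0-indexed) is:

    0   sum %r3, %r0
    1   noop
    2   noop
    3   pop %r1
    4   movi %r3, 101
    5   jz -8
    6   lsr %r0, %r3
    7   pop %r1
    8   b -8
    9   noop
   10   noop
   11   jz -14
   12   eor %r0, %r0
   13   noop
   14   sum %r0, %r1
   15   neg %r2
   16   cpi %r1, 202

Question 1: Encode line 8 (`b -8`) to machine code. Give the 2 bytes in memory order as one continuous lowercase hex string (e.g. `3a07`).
f7f8

8. b fields op=0x1e:5|imm=-8:11 → word f7f8h → f7 f8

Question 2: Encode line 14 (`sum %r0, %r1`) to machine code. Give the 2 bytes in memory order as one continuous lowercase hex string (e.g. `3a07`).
14. sum fields op=0x7:5|rd=0:2|rs=1:2|pad=0:7 → word 3880h → 38 80

3880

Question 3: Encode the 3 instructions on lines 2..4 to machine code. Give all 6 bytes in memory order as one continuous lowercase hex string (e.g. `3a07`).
30004200ae65

2. noop fields op=0x6:5|pad=0:11 → word 3000h → 30 00
3. pop fields op=0x8:5|rd=1:2|pad=0:9 → word 4200h → 42 00
4. movi fields op=0x15:5|rd=3:2|imm=101:9 → word ae65h → ae 65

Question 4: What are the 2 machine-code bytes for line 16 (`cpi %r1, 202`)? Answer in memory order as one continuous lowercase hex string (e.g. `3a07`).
line 16 (cpi): pack op=0x14:5|rd=1:2|imm=202:9 = 0xa2ca; big→ a2 ca

a2ca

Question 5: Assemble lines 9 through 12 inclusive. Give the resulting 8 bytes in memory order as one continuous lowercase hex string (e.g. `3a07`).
300030006ff2c800

L9: noop op=0x6:5|pad=0:11 ⇒ 0x3000 ⇒ big 30 00
L10: noop op=0x6:5|pad=0:11 ⇒ 0x3000 ⇒ big 30 00
L11: jz op=0xd:5|imm=-14:11 ⇒ 0x6ff2 ⇒ big 6f f2
L12: eor op=0x19:5|rd=0:2|rs=0:2|pad=0:7 ⇒ 0xc800 ⇒ big c8 00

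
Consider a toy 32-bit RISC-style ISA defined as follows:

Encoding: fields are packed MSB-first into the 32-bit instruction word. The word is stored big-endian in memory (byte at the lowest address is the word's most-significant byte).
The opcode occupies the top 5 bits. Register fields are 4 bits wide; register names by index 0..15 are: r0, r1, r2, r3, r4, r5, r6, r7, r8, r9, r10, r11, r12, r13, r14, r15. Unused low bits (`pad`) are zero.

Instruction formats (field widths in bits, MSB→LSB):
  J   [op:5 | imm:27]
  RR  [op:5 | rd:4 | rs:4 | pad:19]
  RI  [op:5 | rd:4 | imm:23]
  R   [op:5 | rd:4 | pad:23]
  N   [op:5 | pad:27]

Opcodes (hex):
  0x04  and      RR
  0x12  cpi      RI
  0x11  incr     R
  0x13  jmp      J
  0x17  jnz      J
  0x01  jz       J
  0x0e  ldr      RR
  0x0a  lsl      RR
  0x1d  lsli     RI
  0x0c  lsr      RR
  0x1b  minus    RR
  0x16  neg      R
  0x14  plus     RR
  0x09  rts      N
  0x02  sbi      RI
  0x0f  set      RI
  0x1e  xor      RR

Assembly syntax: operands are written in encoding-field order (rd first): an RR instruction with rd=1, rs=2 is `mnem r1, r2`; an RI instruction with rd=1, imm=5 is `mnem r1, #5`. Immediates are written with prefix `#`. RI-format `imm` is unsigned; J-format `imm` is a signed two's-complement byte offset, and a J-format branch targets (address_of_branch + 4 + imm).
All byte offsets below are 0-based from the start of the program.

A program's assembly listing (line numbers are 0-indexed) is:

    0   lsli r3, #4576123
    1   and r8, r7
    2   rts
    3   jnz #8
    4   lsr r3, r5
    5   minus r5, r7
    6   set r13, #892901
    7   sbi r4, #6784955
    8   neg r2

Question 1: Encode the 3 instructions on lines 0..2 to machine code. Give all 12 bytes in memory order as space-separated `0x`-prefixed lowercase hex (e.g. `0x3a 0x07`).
L0: lsli op=0x1d:5|rd=3:4|imm=4576123:23 ⇒ 0xe9c5d37b ⇒ big e9 c5 d3 7b
L1: and op=0x4:5|rd=8:4|rs=7:4|pad=0:19 ⇒ 0x24380000 ⇒ big 24 38 00 00
L2: rts op=0x9:5|pad=0:27 ⇒ 0x48000000 ⇒ big 48 00 00 00

0xe9 0xc5 0xd3 0x7b 0x24 0x38 0x00 0x00 0x48 0x00 0x00 0x00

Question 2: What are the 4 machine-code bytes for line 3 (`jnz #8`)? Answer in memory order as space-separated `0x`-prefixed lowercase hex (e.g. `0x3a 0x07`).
0xb8 0x00 0x00 0x08

L3: jnz op=0x17:5|imm=8:27 ⇒ 0xb8000008 ⇒ big b8 00 00 08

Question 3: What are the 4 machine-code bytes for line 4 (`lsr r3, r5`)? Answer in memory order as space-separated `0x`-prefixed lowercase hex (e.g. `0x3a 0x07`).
0x61 0xa8 0x00 0x00

L4: lsr op=0xc:5|rd=3:4|rs=5:4|pad=0:19 ⇒ 0x61a80000 ⇒ big 61 a8 00 00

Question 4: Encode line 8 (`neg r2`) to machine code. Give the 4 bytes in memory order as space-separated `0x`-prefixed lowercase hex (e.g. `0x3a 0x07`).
L8: neg op=0x16:5|rd=2:4|pad=0:23 ⇒ 0xb1000000 ⇒ big b1 00 00 00

0xb1 0x00 0x00 0x00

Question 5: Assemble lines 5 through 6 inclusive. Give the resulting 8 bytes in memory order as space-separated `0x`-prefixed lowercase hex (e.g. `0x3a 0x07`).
line 5 (minus): pack op=0x1b:5|rd=5:4|rs=7:4|pad=0:19 = 0xdab80000; big→ da b8 00 00
line 6 (set): pack op=0xf:5|rd=13:4|imm=892901:23 = 0x7e8d9fe5; big→ 7e 8d 9f e5

0xda 0xb8 0x00 0x00 0x7e 0x8d 0x9f 0xe5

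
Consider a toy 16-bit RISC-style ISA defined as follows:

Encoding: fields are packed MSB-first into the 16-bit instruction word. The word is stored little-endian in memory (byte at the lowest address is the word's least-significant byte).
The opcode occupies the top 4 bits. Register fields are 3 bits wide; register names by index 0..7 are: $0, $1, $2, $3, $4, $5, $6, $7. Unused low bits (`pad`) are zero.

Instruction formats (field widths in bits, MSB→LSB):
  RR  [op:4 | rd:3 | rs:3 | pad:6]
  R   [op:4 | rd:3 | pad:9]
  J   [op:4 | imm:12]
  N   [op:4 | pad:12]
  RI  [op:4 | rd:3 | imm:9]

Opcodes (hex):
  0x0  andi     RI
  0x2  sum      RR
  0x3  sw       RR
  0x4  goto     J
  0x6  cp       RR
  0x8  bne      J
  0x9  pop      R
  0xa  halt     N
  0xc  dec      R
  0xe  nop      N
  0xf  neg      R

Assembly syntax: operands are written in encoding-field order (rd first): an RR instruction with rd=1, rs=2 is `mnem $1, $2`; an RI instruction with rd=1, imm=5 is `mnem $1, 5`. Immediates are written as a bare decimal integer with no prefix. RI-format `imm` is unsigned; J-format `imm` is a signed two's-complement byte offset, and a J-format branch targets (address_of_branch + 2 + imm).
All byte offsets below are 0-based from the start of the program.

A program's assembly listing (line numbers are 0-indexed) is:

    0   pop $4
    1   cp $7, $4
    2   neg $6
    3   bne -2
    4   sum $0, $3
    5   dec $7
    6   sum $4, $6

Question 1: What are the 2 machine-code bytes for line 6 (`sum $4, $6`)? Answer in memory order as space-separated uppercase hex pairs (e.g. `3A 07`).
80 29

6. sum fields op=0x2:4|rd=4:3|rs=6:3|pad=0:6 → word 2980h → 80 29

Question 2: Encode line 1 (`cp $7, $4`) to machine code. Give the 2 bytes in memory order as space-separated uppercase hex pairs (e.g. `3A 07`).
00 6F

L1: cp op=0x6:4|rd=7:3|rs=4:3|pad=0:6 ⇒ 0x6f00 ⇒ little 00 6f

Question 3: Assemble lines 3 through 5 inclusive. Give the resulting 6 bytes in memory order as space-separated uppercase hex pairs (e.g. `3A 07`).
FE 8F C0 20 00 CE

3. bne fields op=0x8:4|imm=-2:12 → word 8ffeh → fe 8f
4. sum fields op=0x2:4|rd=0:3|rs=3:3|pad=0:6 → word 20c0h → c0 20
5. dec fields op=0xc:4|rd=7:3|pad=0:9 → word ce00h → 00 ce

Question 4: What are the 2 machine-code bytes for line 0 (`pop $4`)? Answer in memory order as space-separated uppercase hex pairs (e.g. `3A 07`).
00 98

line 0 (pop): pack op=0x9:4|rd=4:3|pad=0:9 = 0x9800; little→ 00 98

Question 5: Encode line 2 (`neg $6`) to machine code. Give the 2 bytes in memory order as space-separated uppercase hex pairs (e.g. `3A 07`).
L2: neg op=0xf:4|rd=6:3|pad=0:9 ⇒ 0xfc00 ⇒ little 00 fc

00 FC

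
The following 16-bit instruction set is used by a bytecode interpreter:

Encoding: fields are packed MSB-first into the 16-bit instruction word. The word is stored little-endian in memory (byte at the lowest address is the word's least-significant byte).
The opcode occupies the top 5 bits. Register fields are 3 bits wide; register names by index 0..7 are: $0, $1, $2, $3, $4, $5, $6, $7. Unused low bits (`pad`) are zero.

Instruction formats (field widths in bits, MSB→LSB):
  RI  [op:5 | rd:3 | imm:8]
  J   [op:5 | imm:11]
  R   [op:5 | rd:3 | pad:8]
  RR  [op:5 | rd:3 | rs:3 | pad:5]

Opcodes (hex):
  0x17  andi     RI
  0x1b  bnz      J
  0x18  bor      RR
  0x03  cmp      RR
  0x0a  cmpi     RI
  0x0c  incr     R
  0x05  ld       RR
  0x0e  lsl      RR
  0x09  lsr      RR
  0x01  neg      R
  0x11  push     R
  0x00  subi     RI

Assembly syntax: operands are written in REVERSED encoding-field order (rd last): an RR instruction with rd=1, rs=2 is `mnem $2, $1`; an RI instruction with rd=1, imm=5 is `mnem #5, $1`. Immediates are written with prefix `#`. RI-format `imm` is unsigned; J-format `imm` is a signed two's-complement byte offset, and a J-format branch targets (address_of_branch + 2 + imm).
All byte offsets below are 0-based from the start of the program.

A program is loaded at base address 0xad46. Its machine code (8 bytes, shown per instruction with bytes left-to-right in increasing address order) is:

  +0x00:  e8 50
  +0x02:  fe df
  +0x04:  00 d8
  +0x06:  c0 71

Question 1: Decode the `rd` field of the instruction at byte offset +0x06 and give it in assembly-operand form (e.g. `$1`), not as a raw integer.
off 0x06: read c0 71 as little → 0x71c0
  opcode bits[15:11]=0xe: lsl/RR
  [10:8] rd=1 = $1
  [7:5] rs=6 = $6

$1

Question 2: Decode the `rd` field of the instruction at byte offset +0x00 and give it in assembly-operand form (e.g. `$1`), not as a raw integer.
off 0x00: read e8 50 as little → 0x50e8
  op=0x50e8>>11=0xa ⇒ cmpi (RI)
  rd@[10:8]=0x0 ⇒ $0
  imm@[7:0]=0xe8 ⇒ #232

$0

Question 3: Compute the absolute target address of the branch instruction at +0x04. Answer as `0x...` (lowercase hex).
0xad4c

+0x04: 00 d8 ⇒ word 0xd800 (little)
  opcode bits[15:11]=0x1b: bnz/J
  [10:0] imm=0 = #0
  target = base 0xad46 + off 0x04 + 2 + imm 0 = 0xad4c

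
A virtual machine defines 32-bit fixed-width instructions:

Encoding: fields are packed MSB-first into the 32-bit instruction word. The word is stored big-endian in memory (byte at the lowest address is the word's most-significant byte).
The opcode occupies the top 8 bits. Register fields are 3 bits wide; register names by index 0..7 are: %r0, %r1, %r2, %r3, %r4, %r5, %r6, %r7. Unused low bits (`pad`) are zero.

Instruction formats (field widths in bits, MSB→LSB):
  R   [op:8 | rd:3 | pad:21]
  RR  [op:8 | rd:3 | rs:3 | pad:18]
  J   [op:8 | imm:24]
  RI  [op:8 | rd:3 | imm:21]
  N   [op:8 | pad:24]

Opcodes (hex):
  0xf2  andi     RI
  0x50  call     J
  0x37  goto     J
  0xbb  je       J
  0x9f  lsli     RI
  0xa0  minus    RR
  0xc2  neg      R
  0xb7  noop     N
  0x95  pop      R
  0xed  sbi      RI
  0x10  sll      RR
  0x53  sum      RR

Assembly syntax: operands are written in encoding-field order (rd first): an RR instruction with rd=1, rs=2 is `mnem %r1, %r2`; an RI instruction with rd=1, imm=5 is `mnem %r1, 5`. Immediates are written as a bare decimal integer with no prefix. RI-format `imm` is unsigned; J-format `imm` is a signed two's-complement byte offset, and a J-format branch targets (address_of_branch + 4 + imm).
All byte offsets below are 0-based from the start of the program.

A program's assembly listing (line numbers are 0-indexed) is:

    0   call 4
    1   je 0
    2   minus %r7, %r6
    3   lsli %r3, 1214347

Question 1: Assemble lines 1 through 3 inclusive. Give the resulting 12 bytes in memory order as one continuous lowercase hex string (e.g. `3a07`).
L1: je op=0xbb:8|imm=0:24 ⇒ 0xbb000000 ⇒ big bb 00 00 00
L2: minus op=0xa0:8|rd=7:3|rs=6:3|pad=0:18 ⇒ 0xa0f80000 ⇒ big a0 f8 00 00
L3: lsli op=0x9f:8|rd=3:3|imm=1214347:21 ⇒ 0x9f72878b ⇒ big 9f 72 87 8b

bb000000a0f800009f72878b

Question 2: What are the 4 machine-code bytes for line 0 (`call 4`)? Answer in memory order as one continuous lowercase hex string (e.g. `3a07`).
50000004

L0: call op=0x50:8|imm=4:24 ⇒ 0x50000004 ⇒ big 50 00 00 04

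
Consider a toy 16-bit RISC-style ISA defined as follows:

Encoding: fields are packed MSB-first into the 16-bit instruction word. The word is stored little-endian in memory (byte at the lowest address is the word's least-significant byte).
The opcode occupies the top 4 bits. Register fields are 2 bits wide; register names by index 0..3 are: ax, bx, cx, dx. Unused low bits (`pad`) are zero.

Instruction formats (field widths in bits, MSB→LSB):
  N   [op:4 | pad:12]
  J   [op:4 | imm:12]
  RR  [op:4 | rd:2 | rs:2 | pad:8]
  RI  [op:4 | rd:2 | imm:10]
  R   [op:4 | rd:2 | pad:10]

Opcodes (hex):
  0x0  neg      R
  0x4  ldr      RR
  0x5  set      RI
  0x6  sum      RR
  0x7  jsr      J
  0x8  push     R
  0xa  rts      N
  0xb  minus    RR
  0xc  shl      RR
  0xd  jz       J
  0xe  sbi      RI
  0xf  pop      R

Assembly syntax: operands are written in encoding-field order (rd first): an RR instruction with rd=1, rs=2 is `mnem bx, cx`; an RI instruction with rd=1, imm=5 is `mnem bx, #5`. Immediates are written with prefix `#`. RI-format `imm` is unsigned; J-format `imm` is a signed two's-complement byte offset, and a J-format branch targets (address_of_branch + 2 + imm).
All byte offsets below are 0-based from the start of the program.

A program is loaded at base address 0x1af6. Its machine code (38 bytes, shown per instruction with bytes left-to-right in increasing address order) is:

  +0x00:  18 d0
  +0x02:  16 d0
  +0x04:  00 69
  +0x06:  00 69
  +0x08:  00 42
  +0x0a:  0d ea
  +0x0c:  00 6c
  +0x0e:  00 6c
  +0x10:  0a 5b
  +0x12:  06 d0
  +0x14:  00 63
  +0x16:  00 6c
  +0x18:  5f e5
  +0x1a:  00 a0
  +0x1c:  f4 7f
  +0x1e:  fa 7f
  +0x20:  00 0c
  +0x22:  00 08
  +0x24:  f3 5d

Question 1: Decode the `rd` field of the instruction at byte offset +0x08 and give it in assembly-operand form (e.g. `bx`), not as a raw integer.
[08] 00 42 → 0x4200
  op=0x4200>>12=0x4 ⇒ ldr (RR)
  rd: (w>>10)&0x3=0x0 → ax
  rs: (w>>8)&0x3=0x2 → cx

ax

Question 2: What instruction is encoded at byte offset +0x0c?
@+0c  little-endian(00 6c) = 0x6c00
  opcode bits[15:12]=0x6: sum/RR
  rd: (w>>10)&0x3=0x3 → dx
  rs: (w>>8)&0x3=0x0 → ax

sum dx, ax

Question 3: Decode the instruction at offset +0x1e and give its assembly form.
off 0x1e: read fa 7f as little → 0x7ffa
  op=0x7ffa>>12=0x7 ⇒ jsr (J)
  imm@[11:0]=0xffa (s12→-6) ⇒ #-6

jsr #-6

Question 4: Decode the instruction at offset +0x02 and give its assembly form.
off 0x02: read 16 d0 as little → 0xd016
  opcode bits[15:12]=0xd: jz/J
  imm@[11:0]=0x16 ⇒ #22

jz #22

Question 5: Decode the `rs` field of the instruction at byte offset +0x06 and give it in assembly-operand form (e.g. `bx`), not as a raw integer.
[06] 00 69 → 0x6900
  opcode bits[15:12]=0x6: sum/RR
  rd: (w>>10)&0x3=0x2 → cx
  rs: (w>>8)&0x3=0x1 → bx

bx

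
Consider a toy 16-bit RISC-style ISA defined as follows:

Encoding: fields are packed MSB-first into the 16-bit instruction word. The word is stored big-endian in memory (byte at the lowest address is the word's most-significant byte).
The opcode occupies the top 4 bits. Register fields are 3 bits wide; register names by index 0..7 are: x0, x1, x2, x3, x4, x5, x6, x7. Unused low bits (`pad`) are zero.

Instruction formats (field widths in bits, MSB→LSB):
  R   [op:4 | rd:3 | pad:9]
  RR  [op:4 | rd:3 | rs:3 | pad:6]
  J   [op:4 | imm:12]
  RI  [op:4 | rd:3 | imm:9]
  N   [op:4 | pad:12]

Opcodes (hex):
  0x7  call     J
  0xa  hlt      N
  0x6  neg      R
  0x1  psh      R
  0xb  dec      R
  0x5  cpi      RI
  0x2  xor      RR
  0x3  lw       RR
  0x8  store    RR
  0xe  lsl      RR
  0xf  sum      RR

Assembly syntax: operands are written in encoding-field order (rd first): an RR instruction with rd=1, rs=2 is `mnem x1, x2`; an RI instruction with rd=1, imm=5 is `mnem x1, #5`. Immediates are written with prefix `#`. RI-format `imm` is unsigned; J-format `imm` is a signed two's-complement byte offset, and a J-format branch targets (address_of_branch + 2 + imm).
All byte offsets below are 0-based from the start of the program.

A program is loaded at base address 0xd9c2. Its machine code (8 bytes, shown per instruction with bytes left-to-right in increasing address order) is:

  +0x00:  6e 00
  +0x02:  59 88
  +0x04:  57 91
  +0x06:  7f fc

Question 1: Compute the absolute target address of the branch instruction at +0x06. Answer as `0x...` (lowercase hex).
off 0x06: read 7f fc as big → 0x7ffc
  opcode bits[15:12]=0x7: call/J
  [11:0] imm=4092 (s12→-4) = #-4
  target = base 0xd9c2 + off 0x06 + 2 + imm -4 = 0xd9c6

0xd9c6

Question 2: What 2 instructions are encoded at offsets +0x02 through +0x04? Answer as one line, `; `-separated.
cpi x4, #392; cpi x3, #401

+0x02: 59 88 ⇒ word 0x5988 (big)
  opcode bits[15:12]=0x5: cpi/RI
  rd@[11:9]=0x4 ⇒ x4
  imm@[8:0]=0x188 ⇒ #392
+0x04: 57 91 ⇒ word 0x5791 (big)
  opcode bits[15:12]=0x5: cpi/RI
  rd@[11:9]=0x3 ⇒ x3
  imm@[8:0]=0x191 ⇒ #401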